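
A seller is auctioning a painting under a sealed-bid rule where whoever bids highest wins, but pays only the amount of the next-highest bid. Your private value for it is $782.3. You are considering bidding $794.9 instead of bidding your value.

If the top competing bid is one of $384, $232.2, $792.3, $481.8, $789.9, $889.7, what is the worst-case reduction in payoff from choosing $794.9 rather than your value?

$384: same outcome either way → loss $0.
$232.2: same outcome either way → loss $0.
$792.3: truthful gives $0, deviation gives −$10 → loss $10.
$481.8: same outcome either way → loss $0.
$789.9: truthful gives $0, deviation gives −$7.6 → loss $7.6.
$889.7: same outcome either way → loss $0.
Maximum loss: $10.

$10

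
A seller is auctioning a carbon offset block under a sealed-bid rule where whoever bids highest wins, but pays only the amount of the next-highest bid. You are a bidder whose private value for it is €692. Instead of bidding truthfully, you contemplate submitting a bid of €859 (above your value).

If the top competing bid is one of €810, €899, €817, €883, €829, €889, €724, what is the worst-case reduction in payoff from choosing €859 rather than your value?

€810: truthful gives €0, deviation gives −€118 → loss €118.
€899: same outcome either way → loss €0.
€817: truthful gives €0, deviation gives −€125 → loss €125.
€883: same outcome either way → loss €0.
€829: truthful gives €0, deviation gives −€137 → loss €137.
€889: same outcome either way → loss €0.
€724: truthful gives €0, deviation gives −€32 → loss €32.
Maximum loss: €137.

€137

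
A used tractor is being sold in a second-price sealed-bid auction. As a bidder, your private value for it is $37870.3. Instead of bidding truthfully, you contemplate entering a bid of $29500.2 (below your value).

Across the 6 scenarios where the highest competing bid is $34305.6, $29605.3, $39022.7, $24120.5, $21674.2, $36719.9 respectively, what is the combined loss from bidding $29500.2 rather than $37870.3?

The deviation costs you only when the competing bid falls strictly between $29500.2 and $37870.3; elsewhere both bids give the same outcome.
$34305.6: truthful payoff $3564.7, deviation payoff $0 → loss $3564.7.
$29605.3: truthful payoff $8265, deviation payoff $0 → loss $8265.
$39022.7: outcomes coincide → loss $0.
$24120.5: outcomes coincide → loss $0.
$21674.2: outcomes coincide → loss $0.
$36719.9: truthful payoff $1150.4, deviation payoff $0 → loss $1150.4.
Total loss = $3564.7 + $8265 + $1150.4 = $12980.1.

$12980.1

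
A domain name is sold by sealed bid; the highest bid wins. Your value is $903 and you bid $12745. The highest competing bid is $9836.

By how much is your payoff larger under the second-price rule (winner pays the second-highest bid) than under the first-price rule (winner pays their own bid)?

You have the highest bid, so you win under either rule.
Second-price: pay $9836 → payoff −$8933.
First-price: pay your own bid $12745 → payoff −$11842.
Difference = −$8933 − (−$11842) = $2909.

$2909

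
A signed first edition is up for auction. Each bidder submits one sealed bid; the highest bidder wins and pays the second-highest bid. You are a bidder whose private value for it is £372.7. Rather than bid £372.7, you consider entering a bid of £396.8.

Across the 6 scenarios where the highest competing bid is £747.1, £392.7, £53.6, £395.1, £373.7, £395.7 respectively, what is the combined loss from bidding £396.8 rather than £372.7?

£66.4

The deviation costs you only when the competing bid falls strictly between £372.7 and £396.8; elsewhere both bids give the same outcome.
£747.1: outcomes coincide → loss £0.
£392.7: truthful payoff £0, deviation payoff −£20 → loss £20.
£53.6: outcomes coincide → loss £0.
£395.1: truthful payoff £0, deviation payoff −£22.4 → loss £22.4.
£373.7: truthful payoff £0, deviation payoff −£1 → loss £1.
£395.7: truthful payoff £0, deviation payoff −£23 → loss £23.
Total loss = £20 + £22.4 + £1 + £23 = £66.4.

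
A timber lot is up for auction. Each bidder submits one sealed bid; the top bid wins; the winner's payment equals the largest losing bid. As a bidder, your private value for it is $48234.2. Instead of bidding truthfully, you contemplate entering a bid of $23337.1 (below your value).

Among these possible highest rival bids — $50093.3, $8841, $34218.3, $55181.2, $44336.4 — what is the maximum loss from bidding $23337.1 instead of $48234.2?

$14015.9

$50093.3: same outcome either way → loss $0.
$8841: same outcome either way → loss $0.
$34218.3: truthful gives $14015.9, deviation gives $0 → loss $14015.9.
$55181.2: same outcome either way → loss $0.
$44336.4: truthful gives $3897.8, deviation gives $0 → loss $3897.8.
Maximum loss: $14015.9.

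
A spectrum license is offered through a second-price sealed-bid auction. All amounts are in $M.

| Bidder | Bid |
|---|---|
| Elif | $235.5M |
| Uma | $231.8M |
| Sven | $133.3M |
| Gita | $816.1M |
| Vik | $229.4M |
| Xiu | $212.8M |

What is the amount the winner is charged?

$235.5M

Highest bid: Gita at $816.1M, so Gita wins.
Second-highest bid: Elif at $235.5M — that is the price the winner pays.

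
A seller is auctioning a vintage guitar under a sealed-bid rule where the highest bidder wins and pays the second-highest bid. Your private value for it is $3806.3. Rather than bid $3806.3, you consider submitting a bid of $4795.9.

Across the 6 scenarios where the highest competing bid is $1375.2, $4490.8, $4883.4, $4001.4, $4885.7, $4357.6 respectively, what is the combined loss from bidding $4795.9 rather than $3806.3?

The deviation costs you only when the competing bid falls strictly between $3806.3 and $4795.9; elsewhere both bids give the same outcome.
$1375.2: outcomes coincide → loss $0.
$4490.8: truthful payoff $0, deviation payoff −$684.5 → loss $684.5.
$4883.4: outcomes coincide → loss $0.
$4001.4: truthful payoff $0, deviation payoff −$195.1 → loss $195.1.
$4885.7: outcomes coincide → loss $0.
$4357.6: truthful payoff $0, deviation payoff −$551.3 → loss $551.3.
Total loss = $684.5 + $195.1 + $551.3 = $1430.9.
In a second-price auction your bid sets only whether you win, not what you pay, so bidding your true value is weakly dominant.

$1430.9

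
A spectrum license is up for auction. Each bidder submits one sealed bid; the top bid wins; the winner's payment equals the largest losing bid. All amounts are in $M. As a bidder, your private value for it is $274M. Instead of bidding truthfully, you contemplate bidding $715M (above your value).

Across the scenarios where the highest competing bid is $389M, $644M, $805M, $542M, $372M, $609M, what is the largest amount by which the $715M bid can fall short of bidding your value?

$389M: truthful gives $0M, deviation gives −$115M → loss $115M.
$644M: truthful gives $0M, deviation gives −$370M → loss $370M.
$805M: same outcome either way → loss $0M.
$542M: truthful gives $0M, deviation gives −$268M → loss $268M.
$372M: truthful gives $0M, deviation gives −$98M → loss $98M.
$609M: truthful gives $0M, deviation gives −$335M → loss $335M.
Maximum loss: $370M.

$370M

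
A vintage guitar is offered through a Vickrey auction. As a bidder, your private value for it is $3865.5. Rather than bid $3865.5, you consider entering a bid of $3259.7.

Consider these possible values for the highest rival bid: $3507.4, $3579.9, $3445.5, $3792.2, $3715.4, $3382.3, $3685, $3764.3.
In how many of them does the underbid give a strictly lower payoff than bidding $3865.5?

The deviation hurts exactly when the highest competing bid lies strictly between $3259.7 and $3865.5 — underbidding then forfeits a profitable win.
$3507.4: inside the interval → strictly worse (loss $358.1).
$3579.9: inside the interval → strictly worse (loss $285.6).
$3445.5: inside the interval → strictly worse (loss $420).
$3792.2: inside the interval → strictly worse (loss $73.3).
$3715.4: inside the interval → strictly worse (loss $150.1).
$3382.3: inside the interval → strictly worse (loss $483.2).
$3685: inside the interval → strictly worse (loss $180.5).
$3764.3: inside the interval → strictly worse (loss $101.2).
Count: 8.

8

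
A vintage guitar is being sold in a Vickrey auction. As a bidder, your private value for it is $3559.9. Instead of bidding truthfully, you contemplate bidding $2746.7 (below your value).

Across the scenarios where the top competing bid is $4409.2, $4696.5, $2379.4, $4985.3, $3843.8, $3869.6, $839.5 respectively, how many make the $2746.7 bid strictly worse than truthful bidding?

The deviation hurts exactly when the highest competing bid lies strictly between $2746.7 and $3559.9 — underbidding then forfeits a profitable win.
$4409.2: above both → same outcome either way.
$4696.5: above both → same outcome either way.
$2379.4: below both → same outcome either way.
$4985.3: above both → same outcome either way.
$3843.8: above both → same outcome either way.
$3869.6: above both → same outcome either way.
$839.5: below both → same outcome either way.
Count: 0.

0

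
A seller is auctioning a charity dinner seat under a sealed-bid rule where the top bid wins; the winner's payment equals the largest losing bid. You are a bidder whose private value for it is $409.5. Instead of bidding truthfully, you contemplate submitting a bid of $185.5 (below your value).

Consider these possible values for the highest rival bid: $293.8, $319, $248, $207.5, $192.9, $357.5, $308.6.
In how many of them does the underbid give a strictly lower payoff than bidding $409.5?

7

The deviation hurts exactly when the highest competing bid lies strictly between $185.5 and $409.5 — underbidding then forfeits a profitable win.
$293.8: inside the interval → strictly worse (loss $115.7).
$319: inside the interval → strictly worse (loss $90.5).
$248: inside the interval → strictly worse (loss $161.5).
$207.5: inside the interval → strictly worse (loss $202).
$192.9: inside the interval → strictly worse (loss $216.6).
$357.5: inside the interval → strictly worse (loss $52).
$308.6: inside the interval → strictly worse (loss $100.9).
Count: 7.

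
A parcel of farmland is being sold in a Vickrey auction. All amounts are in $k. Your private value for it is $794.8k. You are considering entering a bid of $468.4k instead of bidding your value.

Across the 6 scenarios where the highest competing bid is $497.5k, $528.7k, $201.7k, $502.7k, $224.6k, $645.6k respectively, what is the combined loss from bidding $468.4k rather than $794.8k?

$1004.7k

The deviation costs you only when the competing bid falls strictly between $468.4k and $794.8k; elsewhere both bids give the same outcome.
$497.5k: truthful payoff $297.3k, deviation payoff $0k → loss $297.3k.
$528.7k: truthful payoff $266.1k, deviation payoff $0k → loss $266.1k.
$201.7k: outcomes coincide → loss $0k.
$502.7k: truthful payoff $292.1k, deviation payoff $0k → loss $292.1k.
$224.6k: outcomes coincide → loss $0k.
$645.6k: truthful payoff $149.2k, deviation payoff $0k → loss $149.2k.
Total loss = $297.3k + $266.1k + $292.1k + $149.2k = $1004.7k.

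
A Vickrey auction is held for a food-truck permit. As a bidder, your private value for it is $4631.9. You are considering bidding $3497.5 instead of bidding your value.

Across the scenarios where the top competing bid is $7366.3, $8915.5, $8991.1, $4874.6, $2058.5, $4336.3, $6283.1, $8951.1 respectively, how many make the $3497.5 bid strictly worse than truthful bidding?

The deviation hurts exactly when the highest competing bid lies strictly between $3497.5 and $4631.9 — underbidding then forfeits a profitable win.
$7366.3: above both → same outcome either way.
$8915.5: above both → same outcome either way.
$8991.1: above both → same outcome either way.
$4874.6: above both → same outcome either way.
$2058.5: below both → same outcome either way.
$4336.3: inside the interval → strictly worse (loss $295.6).
$6283.1: above both → same outcome either way.
$8951.1: above both → same outcome either way.
Count: 1.

1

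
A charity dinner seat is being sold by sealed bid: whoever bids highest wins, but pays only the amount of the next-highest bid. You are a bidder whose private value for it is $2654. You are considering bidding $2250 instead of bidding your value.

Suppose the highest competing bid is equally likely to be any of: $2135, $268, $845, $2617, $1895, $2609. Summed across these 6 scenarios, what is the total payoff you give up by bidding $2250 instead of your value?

$82

The deviation costs you only when the competing bid falls strictly between $2250 and $2654; elsewhere both bids give the same outcome.
$2135: outcomes coincide → loss $0.
$268: outcomes coincide → loss $0.
$845: outcomes coincide → loss $0.
$2617: truthful payoff $37, deviation payoff $0 → loss $37.
$1895: outcomes coincide → loss $0.
$2609: truthful payoff $45, deviation payoff $0 → loss $45.
Total loss = $37 + $45 = $82.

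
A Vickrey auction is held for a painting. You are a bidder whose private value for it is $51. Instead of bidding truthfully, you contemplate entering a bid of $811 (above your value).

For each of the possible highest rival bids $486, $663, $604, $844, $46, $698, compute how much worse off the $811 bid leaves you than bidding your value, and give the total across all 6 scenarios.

$2247

The deviation costs you only when the competing bid falls strictly between $51 and $811; elsewhere both bids give the same outcome.
$486: truthful payoff $0, deviation payoff −$435 → loss $435.
$663: truthful payoff $0, deviation payoff −$612 → loss $612.
$604: truthful payoff $0, deviation payoff −$553 → loss $553.
$844: outcomes coincide → loss $0.
$46: outcomes coincide → loss $0.
$698: truthful payoff $0, deviation payoff −$647 → loss $647.
Total loss = $435 + $612 + $553 + $647 = $2247.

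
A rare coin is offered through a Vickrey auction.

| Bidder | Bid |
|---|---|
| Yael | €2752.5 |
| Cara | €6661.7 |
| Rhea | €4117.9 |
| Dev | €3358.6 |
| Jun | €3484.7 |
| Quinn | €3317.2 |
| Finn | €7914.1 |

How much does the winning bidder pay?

€6661.7

Highest bid: Finn at €7914.1, so Finn wins.
Second-highest bid: Cara at €6661.7 — that is the price the winner pays.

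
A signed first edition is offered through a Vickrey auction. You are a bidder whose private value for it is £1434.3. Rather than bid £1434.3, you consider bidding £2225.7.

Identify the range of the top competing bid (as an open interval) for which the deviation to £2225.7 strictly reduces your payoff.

If the competing bid is below £1434.3, both bids win at the same price — no difference.
If it is above £2225.7, both bids lose — no difference.
If it lies strictly between £1434.3 and £2225.7, bidding your value loses (payoff 0) while bidding £2225.7 wins at a price above your value (payoff negative).
So the deviation strictly hurts on the open interval (£1434.3, £2225.7).

(£1434.3, £2225.7)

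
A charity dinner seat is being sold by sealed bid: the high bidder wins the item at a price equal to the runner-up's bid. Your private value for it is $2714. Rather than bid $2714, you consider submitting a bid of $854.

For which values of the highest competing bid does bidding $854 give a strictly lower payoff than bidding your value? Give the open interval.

($854, $2714)

If the competing bid is below $854, both bids win at the same price — no difference.
If it is above $2714, both bids lose — no difference.
If it lies strictly between $854 and $2714, bidding your value wins at a price below your value (positive payoff) while bidding $854 loses (payoff 0).
So the deviation strictly hurts on the open interval ($854, $2714).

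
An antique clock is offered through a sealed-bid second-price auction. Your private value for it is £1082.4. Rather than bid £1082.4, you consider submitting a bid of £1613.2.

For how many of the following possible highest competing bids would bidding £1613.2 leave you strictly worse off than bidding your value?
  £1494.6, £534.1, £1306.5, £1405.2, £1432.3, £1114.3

5

The deviation hurts exactly when the highest competing bid lies strictly between £1082.4 and £1613.2 — overbidding then wins at a price above your value.
£1494.6: inside the interval → strictly worse (loss £412.2).
£534.1: below both → same outcome either way.
£1306.5: inside the interval → strictly worse (loss £224.1).
£1405.2: inside the interval → strictly worse (loss £322.8).
£1432.3: inside the interval → strictly worse (loss £349.9).
£1114.3: inside the interval → strictly worse (loss £31.9).
Count: 5.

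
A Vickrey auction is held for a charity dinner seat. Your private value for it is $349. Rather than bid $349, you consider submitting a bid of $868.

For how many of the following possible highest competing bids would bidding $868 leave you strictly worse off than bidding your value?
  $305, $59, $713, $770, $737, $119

The deviation hurts exactly when the highest competing bid lies strictly between $349 and $868 — overbidding then wins at a price above your value.
$305: below both → same outcome either way.
$59: below both → same outcome either way.
$713: inside the interval → strictly worse (loss $364).
$770: inside the interval → strictly worse (loss $421).
$737: inside the interval → strictly worse (loss $388).
$119: below both → same outcome either way.
Count: 3.

3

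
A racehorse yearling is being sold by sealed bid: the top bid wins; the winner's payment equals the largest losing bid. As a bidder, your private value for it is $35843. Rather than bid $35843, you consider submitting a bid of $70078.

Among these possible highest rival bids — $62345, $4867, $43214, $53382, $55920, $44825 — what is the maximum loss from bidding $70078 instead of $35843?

$62345: truthful gives $0, deviation gives −$26502 → loss $26502.
$4867: same outcome either way → loss $0.
$43214: truthful gives $0, deviation gives −$7371 → loss $7371.
$53382: truthful gives $0, deviation gives −$17539 → loss $17539.
$55920: truthful gives $0, deviation gives −$20077 → loss $20077.
$44825: truthful gives $0, deviation gives −$8982 → loss $8982.
Maximum loss: $26502.

$26502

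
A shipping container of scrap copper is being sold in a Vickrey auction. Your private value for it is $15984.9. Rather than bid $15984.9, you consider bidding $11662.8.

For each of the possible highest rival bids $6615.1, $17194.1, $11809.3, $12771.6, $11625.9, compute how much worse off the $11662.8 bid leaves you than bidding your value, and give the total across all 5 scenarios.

$7388.9

The deviation costs you only when the competing bid falls strictly between $11662.8 and $15984.9; elsewhere both bids give the same outcome.
$6615.1: outcomes coincide → loss $0.
$17194.1: outcomes coincide → loss $0.
$11809.3: truthful payoff $4175.6, deviation payoff $0 → loss $4175.6.
$12771.6: truthful payoff $3213.3, deviation payoff $0 → loss $3213.3.
$11625.9: outcomes coincide → loss $0.
Total loss = $4175.6 + $3213.3 = $7388.9.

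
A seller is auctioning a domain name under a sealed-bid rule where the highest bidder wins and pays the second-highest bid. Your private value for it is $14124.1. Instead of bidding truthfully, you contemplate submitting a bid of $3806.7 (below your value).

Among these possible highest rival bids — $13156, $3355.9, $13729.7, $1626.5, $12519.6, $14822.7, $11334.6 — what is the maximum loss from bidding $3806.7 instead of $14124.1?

$13156: truthful gives $968.1, deviation gives $0 → loss $968.1.
$3355.9: same outcome either way → loss $0.
$13729.7: truthful gives $394.4, deviation gives $0 → loss $394.4.
$1626.5: same outcome either way → loss $0.
$12519.6: truthful gives $1604.5, deviation gives $0 → loss $1604.5.
$14822.7: same outcome either way → loss $0.
$11334.6: truthful gives $2789.5, deviation gives $0 → loss $2789.5.
Maximum loss: $2789.5.

$2789.5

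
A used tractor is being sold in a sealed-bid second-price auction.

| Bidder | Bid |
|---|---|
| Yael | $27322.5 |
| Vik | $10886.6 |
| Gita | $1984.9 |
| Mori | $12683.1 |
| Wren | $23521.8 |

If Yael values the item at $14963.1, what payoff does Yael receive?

−$8558.7

Highest bid: Yael at $27322.5, so Yael wins.
Second-highest bid: Wren at $23521.8 — that is the price the winner pays.
Yael's payoff = value − price = $14963.1 − $23521.8 = −$8558.7.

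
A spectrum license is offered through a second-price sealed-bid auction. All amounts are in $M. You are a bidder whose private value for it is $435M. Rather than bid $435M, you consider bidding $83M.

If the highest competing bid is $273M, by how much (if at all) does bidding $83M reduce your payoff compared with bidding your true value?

Bidding your value $435M: you win (since $435M > $273M) and pay $273M. Payoff $162M.
Bidding $83M: you lose. Payoff $0M.
The competing bid $273M lies between your shaded bid and your value, so underbidding forfeits an item you could have won at a profitable price.
Loss from deviating = $162M − ($0M) = $162M.

$162M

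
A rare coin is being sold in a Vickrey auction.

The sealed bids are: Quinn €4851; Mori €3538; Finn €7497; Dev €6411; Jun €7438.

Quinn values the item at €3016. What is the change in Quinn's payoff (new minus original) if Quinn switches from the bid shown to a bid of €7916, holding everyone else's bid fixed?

The highest bid among the other bidders is €7497; Quinn's bid doesn't change that.
Original bid €4851: Quinn is not highest (top rival bid is €7497); payoff €0.
Alternative bid €7916: Quinn is highest, pays the top rival bid €7497; payoff €3016 − €7497 = −€4481.
Change in payoff = −€4481 − (€0) = −€4481.

−€4481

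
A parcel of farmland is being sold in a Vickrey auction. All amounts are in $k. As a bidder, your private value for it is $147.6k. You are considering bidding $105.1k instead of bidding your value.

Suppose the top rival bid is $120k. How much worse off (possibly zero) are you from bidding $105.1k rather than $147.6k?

Bidding your value $147.6k: you win (since $147.6k > $120k) and pay $120k. Payoff $27.6k.
Bidding $105.1k: you lose. Payoff $0k.
The competing bid $120k lies between your shaded bid and your value, so underbidding forfeits an item you could have won at a profitable price.
Loss from deviating = $27.6k − ($0k) = $27.6k.

$27.6k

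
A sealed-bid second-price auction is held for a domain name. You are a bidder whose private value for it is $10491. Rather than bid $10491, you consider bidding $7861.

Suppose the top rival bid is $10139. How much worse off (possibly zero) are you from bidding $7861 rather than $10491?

$352

Bidding your value $10491: you win (since $10491 > $10139) and pay $10139. Payoff $352.
Bidding $7861: you lose. Payoff $0.
The competing bid $10139 lies between your shaded bid and your value, so underbidding forfeits an item you could have won at a profitable price.
Loss from deviating = $352 − ($0) = $352.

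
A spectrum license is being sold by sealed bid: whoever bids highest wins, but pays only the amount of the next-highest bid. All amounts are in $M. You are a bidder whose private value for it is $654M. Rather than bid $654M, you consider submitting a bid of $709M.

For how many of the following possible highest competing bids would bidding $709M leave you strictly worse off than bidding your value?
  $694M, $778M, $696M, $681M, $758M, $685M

The deviation hurts exactly when the highest competing bid lies strictly between $654M and $709M — overbidding then wins at a price above your value.
$694M: inside the interval → strictly worse (loss $40M).
$778M: above both → same outcome either way.
$696M: inside the interval → strictly worse (loss $42M).
$681M: inside the interval → strictly worse (loss $27M).
$758M: above both → same outcome either way.
$685M: inside the interval → strictly worse (loss $31M).
Count: 4.

4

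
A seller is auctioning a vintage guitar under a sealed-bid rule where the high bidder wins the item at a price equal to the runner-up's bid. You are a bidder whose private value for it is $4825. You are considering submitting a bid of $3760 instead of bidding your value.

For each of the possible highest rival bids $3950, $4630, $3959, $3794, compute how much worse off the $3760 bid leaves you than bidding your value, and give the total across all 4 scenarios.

The deviation costs you only when the competing bid falls strictly between $3760 and $4825; elsewhere both bids give the same outcome.
$3950: truthful payoff $875, deviation payoff $0 → loss $875.
$4630: truthful payoff $195, deviation payoff $0 → loss $195.
$3959: truthful payoff $866, deviation payoff $0 → loss $866.
$3794: truthful payoff $1031, deviation payoff $0 → loss $1031.
Total loss = $875 + $195 + $866 + $1031 = $2967.
Because the price is fixed by the runner-up's bid, deviating from your value can only change a good outcome into a bad one — never the reverse.

$2967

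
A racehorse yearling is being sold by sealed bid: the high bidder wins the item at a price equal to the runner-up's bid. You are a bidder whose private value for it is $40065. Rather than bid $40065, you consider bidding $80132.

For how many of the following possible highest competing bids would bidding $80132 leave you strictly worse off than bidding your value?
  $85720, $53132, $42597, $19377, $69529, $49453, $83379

4

The deviation hurts exactly when the highest competing bid lies strictly between $40065 and $80132 — overbidding then wins at a price above your value.
$85720: above both → same outcome either way.
$53132: inside the interval → strictly worse (loss $13067).
$42597: inside the interval → strictly worse (loss $2532).
$19377: below both → same outcome either way.
$69529: inside the interval → strictly worse (loss $29464).
$49453: inside the interval → strictly worse (loss $9388).
$83379: above both → same outcome either way.
Count: 4.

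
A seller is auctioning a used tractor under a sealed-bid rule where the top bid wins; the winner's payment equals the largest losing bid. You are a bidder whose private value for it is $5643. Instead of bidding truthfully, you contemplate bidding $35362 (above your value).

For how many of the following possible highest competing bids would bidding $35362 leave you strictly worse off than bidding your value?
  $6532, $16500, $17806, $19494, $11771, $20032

6

The deviation hurts exactly when the highest competing bid lies strictly between $5643 and $35362 — overbidding then wins at a price above your value.
$6532: inside the interval → strictly worse (loss $889).
$16500: inside the interval → strictly worse (loss $10857).
$17806: inside the interval → strictly worse (loss $12163).
$19494: inside the interval → strictly worse (loss $13851).
$11771: inside the interval → strictly worse (loss $6128).
$20032: inside the interval → strictly worse (loss $14389).
Count: 6.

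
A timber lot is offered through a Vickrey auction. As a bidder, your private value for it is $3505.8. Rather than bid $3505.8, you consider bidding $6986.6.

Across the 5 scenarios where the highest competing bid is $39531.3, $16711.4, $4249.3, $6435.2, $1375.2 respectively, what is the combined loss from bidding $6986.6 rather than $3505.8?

$3672.9

The deviation costs you only when the competing bid falls strictly between $3505.8 and $6986.6; elsewhere both bids give the same outcome.
$39531.3: outcomes coincide → loss $0.
$16711.4: outcomes coincide → loss $0.
$4249.3: truthful payoff $0, deviation payoff −$743.5 → loss $743.5.
$6435.2: truthful payoff $0, deviation payoff −$2929.4 → loss $2929.4.
$1375.2: outcomes coincide → loss $0.
Total loss = $743.5 + $2929.4 = $3672.9.
Because the price is fixed by the runner-up's bid, deviating from your value can only change a good outcome into a bad one — never the reverse.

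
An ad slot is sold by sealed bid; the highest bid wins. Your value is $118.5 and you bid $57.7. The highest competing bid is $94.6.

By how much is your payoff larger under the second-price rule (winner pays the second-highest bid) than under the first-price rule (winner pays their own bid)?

Your bid $57.7 is below $94.6, so you lose under either rule.
Payoff is $0 in both cases; difference = $0.

$0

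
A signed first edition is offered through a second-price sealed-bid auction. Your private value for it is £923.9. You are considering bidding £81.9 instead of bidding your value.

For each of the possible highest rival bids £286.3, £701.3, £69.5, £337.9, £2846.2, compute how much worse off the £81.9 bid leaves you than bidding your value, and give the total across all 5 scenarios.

£1446.2

The deviation costs you only when the competing bid falls strictly between £81.9 and £923.9; elsewhere both bids give the same outcome.
£286.3: truthful payoff £637.6, deviation payoff £0 → loss £637.6.
£701.3: truthful payoff £222.6, deviation payoff £0 → loss £222.6.
£69.5: outcomes coincide → loss £0.
£337.9: truthful payoff £586, deviation payoff £0 → loss £586.
£2846.2: outcomes coincide → loss £0.
Total loss = £637.6 + £222.6 + £586 = £1446.2.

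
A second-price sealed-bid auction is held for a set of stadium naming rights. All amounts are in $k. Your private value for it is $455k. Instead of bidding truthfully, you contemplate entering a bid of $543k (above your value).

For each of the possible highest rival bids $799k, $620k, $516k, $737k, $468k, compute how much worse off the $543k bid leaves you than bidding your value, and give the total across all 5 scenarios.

The deviation costs you only when the competing bid falls strictly between $455k and $543k; elsewhere both bids give the same outcome.
$799k: outcomes coincide → loss $0k.
$620k: outcomes coincide → loss $0k.
$516k: truthful payoff $0k, deviation payoff −$61k → loss $61k.
$737k: outcomes coincide → loss $0k.
$468k: truthful payoff $0k, deviation payoff −$13k → loss $13k.
Total loss = $61k + $13k = $74k.

$74k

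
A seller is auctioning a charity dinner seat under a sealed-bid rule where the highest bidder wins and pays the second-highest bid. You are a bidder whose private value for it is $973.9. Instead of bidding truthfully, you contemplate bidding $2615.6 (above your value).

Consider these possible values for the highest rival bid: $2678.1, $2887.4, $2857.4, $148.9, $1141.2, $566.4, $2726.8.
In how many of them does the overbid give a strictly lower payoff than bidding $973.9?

1

The deviation hurts exactly when the highest competing bid lies strictly between $973.9 and $2615.6 — overbidding then wins at a price above your value.
$2678.1: above both → same outcome either way.
$2887.4: above both → same outcome either way.
$2857.4: above both → same outcome either way.
$148.9: below both → same outcome either way.
$1141.2: inside the interval → strictly worse (loss $167.3).
$566.4: below both → same outcome either way.
$2726.8: above both → same outcome either way.
Count: 1.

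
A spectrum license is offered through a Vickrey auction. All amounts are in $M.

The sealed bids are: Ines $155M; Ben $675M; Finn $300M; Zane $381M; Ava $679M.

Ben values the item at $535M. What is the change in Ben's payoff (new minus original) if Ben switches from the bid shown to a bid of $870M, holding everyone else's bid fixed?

The highest bid among the other bidders is $679M; Ben's bid doesn't change that.
Original bid $675M: Ben is not highest (top rival bid is $679M); payoff $0M.
Alternative bid $870M: Ben is highest, pays the top rival bid $679M; payoff $535M − $679M = −$144M.
Change in payoff = −$144M − ($0M) = −$144M.

−$144M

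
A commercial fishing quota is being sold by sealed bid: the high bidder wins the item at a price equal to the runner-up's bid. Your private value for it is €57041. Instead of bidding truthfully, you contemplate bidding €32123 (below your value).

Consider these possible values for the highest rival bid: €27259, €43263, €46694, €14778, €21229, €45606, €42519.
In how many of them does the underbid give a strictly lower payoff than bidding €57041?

4

The deviation hurts exactly when the highest competing bid lies strictly between €32123 and €57041 — underbidding then forfeits a profitable win.
€27259: below both → same outcome either way.
€43263: inside the interval → strictly worse (loss €13778).
€46694: inside the interval → strictly worse (loss €10347).
€14778: below both → same outcome either way.
€21229: below both → same outcome either way.
€45606: inside the interval → strictly worse (loss €11435).
€42519: inside the interval → strictly worse (loss €14522).
Count: 4.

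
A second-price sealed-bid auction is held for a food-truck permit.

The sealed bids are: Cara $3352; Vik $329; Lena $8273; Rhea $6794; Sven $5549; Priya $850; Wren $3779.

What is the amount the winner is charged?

Highest bid: Lena at $8273, so Lena wins.
Second-highest bid: Rhea at $6794 — that is the price the winner pays.

$6794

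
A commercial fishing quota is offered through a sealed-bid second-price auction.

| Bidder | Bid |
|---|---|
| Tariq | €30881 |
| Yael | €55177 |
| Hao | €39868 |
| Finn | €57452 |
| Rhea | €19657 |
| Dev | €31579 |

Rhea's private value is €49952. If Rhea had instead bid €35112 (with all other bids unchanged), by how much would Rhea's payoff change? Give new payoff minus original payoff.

€0

The highest bid among the other bidders is €57452; Rhea's bid doesn't change that.
Original bid €19657: Rhea is not highest (top rival bid is €57452); payoff €0.
Alternative bid €35112: Rhea is not highest (top rival bid is €57452); payoff €0.
Change in payoff = €0 − (€0) = €0.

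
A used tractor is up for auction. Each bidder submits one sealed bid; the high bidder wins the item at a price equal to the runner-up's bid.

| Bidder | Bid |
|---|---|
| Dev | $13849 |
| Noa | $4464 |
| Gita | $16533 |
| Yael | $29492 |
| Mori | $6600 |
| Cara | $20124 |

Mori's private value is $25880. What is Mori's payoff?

Highest bid: Yael at $29492, so Yael wins.
Second-highest bid: Cara at $20124 — that is the price the winner pays.
Mori did not win, so Mori pays nothing and receives nothing: payoff $0.

$0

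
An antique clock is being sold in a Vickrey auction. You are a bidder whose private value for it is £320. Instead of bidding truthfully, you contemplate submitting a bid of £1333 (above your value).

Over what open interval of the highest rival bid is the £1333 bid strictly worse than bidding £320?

(£320, £1333)

If the competing bid is below £320, both bids win at the same price — no difference.
If it is above £1333, both bids lose — no difference.
If it lies strictly between £320 and £1333, bidding your value loses (payoff 0) while bidding £1333 wins at a price above your value (payoff negative).
So the deviation strictly hurts on the open interval (£320, £1333).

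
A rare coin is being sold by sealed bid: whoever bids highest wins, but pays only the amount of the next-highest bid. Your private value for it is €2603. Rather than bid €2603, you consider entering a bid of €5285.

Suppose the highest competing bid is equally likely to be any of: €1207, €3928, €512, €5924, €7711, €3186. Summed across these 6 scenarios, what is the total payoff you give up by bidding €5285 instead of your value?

The deviation costs you only when the competing bid falls strictly between €2603 and €5285; elsewhere both bids give the same outcome.
€1207: outcomes coincide → loss €0.
€3928: truthful payoff €0, deviation payoff −€1325 → loss €1325.
€512: outcomes coincide → loss €0.
€5924: outcomes coincide → loss €0.
€7711: outcomes coincide → loss €0.
€3186: truthful payoff €0, deviation payoff −€583 → loss €583.
Total loss = €1325 + €583 = €1908.
Because the price is fixed by the runner-up's bid, deviating from your value can only change a good outcome into a bad one — never the reverse.

€1908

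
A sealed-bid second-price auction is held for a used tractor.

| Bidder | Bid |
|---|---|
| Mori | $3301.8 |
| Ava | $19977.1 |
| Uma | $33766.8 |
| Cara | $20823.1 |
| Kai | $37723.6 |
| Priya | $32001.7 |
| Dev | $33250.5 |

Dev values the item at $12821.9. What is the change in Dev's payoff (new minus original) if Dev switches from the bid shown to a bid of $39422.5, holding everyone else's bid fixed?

The highest bid among the other bidders is $37723.6; Dev's bid doesn't change that.
Original bid $33250.5: Dev is not highest (top rival bid is $37723.6); payoff $0.
Alternative bid $39422.5: Dev is highest, pays the top rival bid $37723.6; payoff $12821.9 − $37723.6 = −$24901.7.
Change in payoff = −$24901.7 − ($0) = −$24901.7.

−$24901.7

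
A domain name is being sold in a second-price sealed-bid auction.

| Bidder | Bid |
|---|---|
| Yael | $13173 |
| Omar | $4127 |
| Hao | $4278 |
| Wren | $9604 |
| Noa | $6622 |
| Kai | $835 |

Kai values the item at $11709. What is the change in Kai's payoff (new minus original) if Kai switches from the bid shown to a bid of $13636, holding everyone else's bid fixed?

−$1464

The highest bid among the other bidders is $13173; Kai's bid doesn't change that.
Original bid $835: Kai is not highest (top rival bid is $13173); payoff $0.
Alternative bid $13636: Kai is highest, pays the top rival bid $13173; payoff $11709 − $13173 = −$1464.
Change in payoff = −$1464 − ($0) = −$1464.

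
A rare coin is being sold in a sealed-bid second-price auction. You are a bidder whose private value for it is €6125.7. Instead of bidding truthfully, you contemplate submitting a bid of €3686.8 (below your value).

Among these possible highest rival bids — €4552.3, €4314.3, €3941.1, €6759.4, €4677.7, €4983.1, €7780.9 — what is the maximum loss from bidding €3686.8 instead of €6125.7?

€2184.6

€4552.3: truthful gives €1573.4, deviation gives €0 → loss €1573.4.
€4314.3: truthful gives €1811.4, deviation gives €0 → loss €1811.4.
€3941.1: truthful gives €2184.6, deviation gives €0 → loss €2184.6.
€6759.4: same outcome either way → loss €0.
€4677.7: truthful gives €1448, deviation gives €0 → loss €1448.
€4983.1: truthful gives €1142.6, deviation gives €0 → loss €1142.6.
€7780.9: same outcome either way → loss €0.
Maximum loss: €2184.6.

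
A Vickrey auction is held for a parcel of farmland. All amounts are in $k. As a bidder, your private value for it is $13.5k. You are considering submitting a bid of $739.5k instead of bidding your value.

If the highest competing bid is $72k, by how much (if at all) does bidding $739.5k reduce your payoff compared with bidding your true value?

Bidding your value $13.5k: you lose (since $13.5k < $72k). Payoff $0k.
Bidding $739.5k: you win and pay $72k. Payoff $13.5k − $72k = −$58.5k.
The competing bid $72k lies between your value and your inflated bid, so overbidding wins an item priced above your value.
Loss from deviating = $0k − (−$58.5k) = $58.5k.

$58.5k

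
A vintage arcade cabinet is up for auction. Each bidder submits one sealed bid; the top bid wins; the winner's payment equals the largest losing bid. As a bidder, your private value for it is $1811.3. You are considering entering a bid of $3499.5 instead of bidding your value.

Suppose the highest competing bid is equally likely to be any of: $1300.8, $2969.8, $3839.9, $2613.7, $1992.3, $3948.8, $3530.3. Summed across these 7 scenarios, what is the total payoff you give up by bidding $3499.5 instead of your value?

The deviation costs you only when the competing bid falls strictly between $1811.3 and $3499.5; elsewhere both bids give the same outcome.
$1300.8: outcomes coincide → loss $0.
$2969.8: truthful payoff $0, deviation payoff −$1158.5 → loss $1158.5.
$3839.9: outcomes coincide → loss $0.
$2613.7: truthful payoff $0, deviation payoff −$802.4 → loss $802.4.
$1992.3: truthful payoff $0, deviation payoff −$181 → loss $181.
$3948.8: outcomes coincide → loss $0.
$3530.3: outcomes coincide → loss $0.
Total loss = $1158.5 + $802.4 + $181 = $2141.9.

$2141.9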